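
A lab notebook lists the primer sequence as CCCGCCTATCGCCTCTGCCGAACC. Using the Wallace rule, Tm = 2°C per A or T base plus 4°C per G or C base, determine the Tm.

Base counts: G=4, A=3, C=13, T=4
AT pairs contribute 7, GC pairs contribute 17.
Tm = 2(7) + 4(17) = 14 + 68 = 82°C

82°C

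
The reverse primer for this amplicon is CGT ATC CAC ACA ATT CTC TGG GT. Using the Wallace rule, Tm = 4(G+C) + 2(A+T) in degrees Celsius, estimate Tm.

T=7, C=7, G=4, A=5
So N_AT = 12 and N_GC = 11.
Tm = 2(12) + 4(11) = 24 + 44 = 68°C

68°C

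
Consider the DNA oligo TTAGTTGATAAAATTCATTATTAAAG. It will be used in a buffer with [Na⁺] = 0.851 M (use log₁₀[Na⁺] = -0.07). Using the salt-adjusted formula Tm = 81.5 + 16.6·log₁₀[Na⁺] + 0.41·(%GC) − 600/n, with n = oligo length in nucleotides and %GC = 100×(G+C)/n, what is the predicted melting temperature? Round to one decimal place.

63.6°C

Length n = 26. Scanning the sequence gives T=11, A=11, G=3, C=1.
G+C = 4, so %GC = 4/26 × 100 = 15.385%
Salt term: 16.6 × (-0.07) = -1.162
GC term: 0.41 × 15.385 = 6.308; length term: −600/26 = −23.077
Tm = 81.5 + (-1.162) + 6.308 − 23.077 = 63.569 → 63.6°C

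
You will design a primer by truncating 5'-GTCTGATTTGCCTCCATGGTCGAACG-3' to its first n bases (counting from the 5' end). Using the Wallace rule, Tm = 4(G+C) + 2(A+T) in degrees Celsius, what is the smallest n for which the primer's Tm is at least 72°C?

First 23 bases: GTCTGATTTGCCTCCATGGTCGA → Tm = 70°C (< 72°C)
First 24 bases: GTCTGATTTGCCTCCATGGTCGAA → Tm = 72°C (≥ 72°C)
Since every base adds ≥2°C, Tm only increases with n, so the threshold is first crossed at n = 24.

n = 24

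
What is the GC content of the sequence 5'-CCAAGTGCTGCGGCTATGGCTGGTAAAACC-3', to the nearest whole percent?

Scanning the sequence gives T=6, A=7, C=8, G=9.
G+C = 9 + 8 = 17 out of 30 bases
%GC = 17/30 × 100 = 56.67% ≈ 57%

57%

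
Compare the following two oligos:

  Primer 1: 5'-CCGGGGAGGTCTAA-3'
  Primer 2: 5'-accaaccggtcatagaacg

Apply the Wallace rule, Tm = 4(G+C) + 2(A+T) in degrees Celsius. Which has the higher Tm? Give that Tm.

Primer 1: A+T=5, G+C=9 → Tm = 2(5)+4(9) = 46°C
Primer 2: A+T=9, G+C=10 → Tm = 2(9)+4(10) = 58°C
46°C vs 58°C → primer 2 is higher.

Primer 2, 58°C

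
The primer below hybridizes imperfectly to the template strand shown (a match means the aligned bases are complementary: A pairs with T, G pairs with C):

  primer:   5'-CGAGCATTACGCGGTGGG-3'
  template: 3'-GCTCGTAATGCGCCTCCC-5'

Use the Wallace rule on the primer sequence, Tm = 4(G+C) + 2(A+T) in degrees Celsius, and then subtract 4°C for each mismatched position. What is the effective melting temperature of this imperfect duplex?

56°C

Primer base counts: A=3, T=3, G=8, C=4 → A+T=6, G+C=12
Perfect-match Tm = 2(6) + 4(12) = 12 + 48 = 60°C
Mismatches (positions where the bases are not complementary): 1 (at position 15)
Effective Tm = 60 − 1×4 = 60 − 4 = 56°C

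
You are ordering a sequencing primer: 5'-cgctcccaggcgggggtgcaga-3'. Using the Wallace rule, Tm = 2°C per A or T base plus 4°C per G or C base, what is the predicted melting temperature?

78°C

A=3, G=10, T=2, C=7
A+T = 5, G+C = 17
Tm = 4·17 + 2·5 = 68 + 10 = 78°C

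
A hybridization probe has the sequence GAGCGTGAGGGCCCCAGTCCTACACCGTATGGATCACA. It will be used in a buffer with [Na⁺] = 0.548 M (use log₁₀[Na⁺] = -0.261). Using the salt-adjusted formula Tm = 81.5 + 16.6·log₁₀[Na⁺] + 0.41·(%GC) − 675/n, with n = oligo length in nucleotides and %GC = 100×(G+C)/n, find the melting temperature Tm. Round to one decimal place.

84.2°C

Length n = 38. Counting bases: A=9, T=6, G=11, C=12
G+C = 23, so %GC = 23/38 × 100 = 60.526%
Salt term: 16.6 × (-0.261) = -4.333
GC term: 0.41 × 60.526 = 24.816; length term: −675/38 = −17.763
Tm = 81.5 + (-4.333) + 24.816 − 17.763 = 84.22 → 84.2°C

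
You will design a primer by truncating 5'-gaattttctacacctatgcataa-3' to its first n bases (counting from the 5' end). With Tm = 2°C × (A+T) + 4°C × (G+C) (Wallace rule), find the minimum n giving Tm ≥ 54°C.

First 19 bases: GAATTTTCTACACCTATGC → Tm = 52°C (< 54°C)
First 20 bases: GAATTTTCTACACCTATGCA → Tm = 54°C (≥ 54°C)
Each additional base adds 2°C (A/T) or 4°C (G/C), so Tm is non-decreasing in n; n = 20 is the first length to reach 54°C.

n = 20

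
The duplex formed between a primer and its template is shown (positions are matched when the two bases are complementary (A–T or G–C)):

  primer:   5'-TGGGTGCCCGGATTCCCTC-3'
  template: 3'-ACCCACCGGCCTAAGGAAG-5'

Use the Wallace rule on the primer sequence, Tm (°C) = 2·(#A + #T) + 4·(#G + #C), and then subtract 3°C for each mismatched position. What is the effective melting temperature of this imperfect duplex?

Primer base counts: A=1, T=5, G=6, C=7 → A+T=6, G+C=13
Perfect-match Tm = 2(6) + 4(13) = 12 + 52 = 64°C
Mismatches (positions where the bases are not complementary): 2 (at positions 7, 17)
Effective Tm = 64 − 2×3 = 64 − 6 = 58°C

58°C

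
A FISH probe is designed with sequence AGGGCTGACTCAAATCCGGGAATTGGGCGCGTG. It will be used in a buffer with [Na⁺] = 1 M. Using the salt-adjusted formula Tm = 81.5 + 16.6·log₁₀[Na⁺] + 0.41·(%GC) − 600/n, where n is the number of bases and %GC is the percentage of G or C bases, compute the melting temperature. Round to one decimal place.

88.2°C

Length n = 33. Counting bases: C=7, T=6, G=13, A=7
G+C = 20, so %GC = 20/33 × 100 = 60.606%
Salt term: 16.6 × (0) = 0
GC term: 0.41 × 60.606 = 24.848; length term: −600/33 = −18.182
Tm = 81.5 + (0) + 24.848 − 18.182 = 88.166 → 88.2°C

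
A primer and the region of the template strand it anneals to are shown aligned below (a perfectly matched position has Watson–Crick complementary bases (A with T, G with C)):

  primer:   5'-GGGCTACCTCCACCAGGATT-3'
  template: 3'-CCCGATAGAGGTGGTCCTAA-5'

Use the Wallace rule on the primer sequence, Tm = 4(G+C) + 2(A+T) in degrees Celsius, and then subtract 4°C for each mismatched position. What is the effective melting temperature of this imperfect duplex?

60°C

Primer base counts: A=4, T=4, G=5, C=7 → A+T=8, G+C=12
Perfect-match Tm = 2(8) + 4(12) = 16 + 48 = 64°C
Mismatches (positions where the bases are not complementary): 1 (at position 7)
Effective Tm = 64 − 1×4 = 64 − 4 = 60°C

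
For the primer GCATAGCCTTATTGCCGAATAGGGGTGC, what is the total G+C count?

Base counts: A=6, T=7, G=9, C=6
Total G or C: 9 + 6 = 15

15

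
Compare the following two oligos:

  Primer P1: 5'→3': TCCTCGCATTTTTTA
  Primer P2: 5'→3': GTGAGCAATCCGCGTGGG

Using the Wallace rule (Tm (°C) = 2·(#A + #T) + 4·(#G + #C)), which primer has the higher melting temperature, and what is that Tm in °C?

Primer P1: A+T=10, G+C=5 → Tm = 2(10)+4(5) = 40°C
Primer P2: A+T=6, G+C=12 → Tm = 2(6)+4(12) = 60°C
40°C vs 60°C → primer P2 is higher.

Primer P2, 60°C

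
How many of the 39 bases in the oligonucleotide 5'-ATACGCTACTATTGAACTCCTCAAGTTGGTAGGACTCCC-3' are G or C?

18

Base counts: T=11, A=10, G=7, C=11
G+C = 7 + 11 = 18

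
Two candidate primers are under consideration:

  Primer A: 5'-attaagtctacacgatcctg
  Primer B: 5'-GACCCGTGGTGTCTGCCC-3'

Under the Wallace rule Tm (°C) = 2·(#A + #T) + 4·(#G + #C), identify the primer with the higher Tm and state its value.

Primer B, 62°C

Primer A: A+T=12, G+C=8 → Tm = 2(12)+4(8) = 56°C
Primer B: A+T=5, G+C=13 → Tm = 2(5)+4(13) = 62°C
56°C vs 62°C → primer B is higher.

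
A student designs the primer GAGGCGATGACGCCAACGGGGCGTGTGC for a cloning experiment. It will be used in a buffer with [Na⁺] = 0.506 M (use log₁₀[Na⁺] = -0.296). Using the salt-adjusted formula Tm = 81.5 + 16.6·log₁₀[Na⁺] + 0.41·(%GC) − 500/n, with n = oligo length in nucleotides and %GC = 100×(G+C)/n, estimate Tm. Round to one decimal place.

Length n = 28. A=5, T=3, C=7, G=13
G+C = 20, so %GC = 20/28 × 100 = 71.429%
Salt term: 16.6 × (-0.296) = -4.914
GC term: 0.41 × 71.429 = 29.286; length term: −500/28 = −17.857
Tm = 81.5 + (-4.914) + 29.286 − 17.857 = 88.015 → 88.0°C

88.0°C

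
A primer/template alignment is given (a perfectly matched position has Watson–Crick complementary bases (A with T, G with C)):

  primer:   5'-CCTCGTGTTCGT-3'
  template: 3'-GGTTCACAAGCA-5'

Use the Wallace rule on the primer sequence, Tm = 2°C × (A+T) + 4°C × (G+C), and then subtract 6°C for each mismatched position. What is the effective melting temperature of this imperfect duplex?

26°C

Primer base counts: A=0, T=5, G=3, C=4 → A+T=5, G+C=7
Perfect-match Tm = 2(5) + 4(7) = 10 + 28 = 38°C
Mismatches (positions where the bases are not complementary): 2 (at positions 3, 4)
Effective Tm = 38 − 2×6 = 38 − 12 = 26°C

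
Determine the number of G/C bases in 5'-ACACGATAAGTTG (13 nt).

Base counts: C=2, G=3, T=3, A=5
Total G or C: 3 + 2 = 5

5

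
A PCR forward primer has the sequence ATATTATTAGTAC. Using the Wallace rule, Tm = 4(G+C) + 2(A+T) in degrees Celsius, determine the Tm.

30°C

Scanning the sequence gives G=1, T=6, A=5, C=1.
So N_AT = 11 and N_GC = 2.
Tm = 2(11) + 4(2) = 22 + 8 = 30°C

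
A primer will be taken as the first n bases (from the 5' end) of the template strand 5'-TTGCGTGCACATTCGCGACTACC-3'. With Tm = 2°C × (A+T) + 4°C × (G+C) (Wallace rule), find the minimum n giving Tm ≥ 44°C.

First 14 bases: TTGCGTGCACATTC → Tm = 42°C (< 44°C)
First 15 bases: TTGCGTGCACATTCG → Tm = 46°C (≥ 44°C)
Each additional base adds 2°C (A/T) or 4°C (G/C), so Tm is non-decreasing in n; n = 15 is the first length to reach 44°C.

n = 15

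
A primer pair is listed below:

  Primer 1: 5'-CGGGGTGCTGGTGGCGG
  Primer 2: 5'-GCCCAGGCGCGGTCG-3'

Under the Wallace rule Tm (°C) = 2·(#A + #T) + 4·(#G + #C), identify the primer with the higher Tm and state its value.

Primer 1: A+T=3, G+C=14 → Tm = 2(3)+4(14) = 62°C
Primer 2: A+T=2, G+C=13 → Tm = 2(2)+4(13) = 56°C
62°C vs 56°C → primer 1 is higher.

Primer 1, 62°C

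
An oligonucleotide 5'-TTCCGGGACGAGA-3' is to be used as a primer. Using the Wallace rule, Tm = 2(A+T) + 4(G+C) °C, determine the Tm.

42°C

Scanning the sequence gives T=2, A=3, C=3, G=5.
AT pairs contribute 5, GC pairs contribute 8.
Tm = 4·8 + 2·5 = 32 + 10 = 42°C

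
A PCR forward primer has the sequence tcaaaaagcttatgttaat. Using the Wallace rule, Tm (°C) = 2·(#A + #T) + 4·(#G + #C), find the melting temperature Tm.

46°C

Base counts: G=2, C=2, T=7, A=8
So N_AT = 15 and N_GC = 4.
Tm = 2(15) + 4(4) = 30 + 16 = 46°C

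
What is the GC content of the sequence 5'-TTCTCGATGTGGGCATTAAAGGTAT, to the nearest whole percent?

40%

Counting bases: G=7, C=3, T=9, A=6
G+C = 7 + 3 = 10 out of 25 bases
%GC = 10/25 × 100 = 40% ≈ 40%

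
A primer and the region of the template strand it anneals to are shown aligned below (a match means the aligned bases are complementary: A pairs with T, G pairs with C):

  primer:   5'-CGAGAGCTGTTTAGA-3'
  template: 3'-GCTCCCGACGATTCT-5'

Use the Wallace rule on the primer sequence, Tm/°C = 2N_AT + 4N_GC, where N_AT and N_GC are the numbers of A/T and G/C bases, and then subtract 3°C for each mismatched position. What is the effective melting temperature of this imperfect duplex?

Primer base counts: A=4, T=4, G=5, C=2 → A+T=8, G+C=7
Perfect-match Tm = 2(8) + 4(7) = 16 + 28 = 44°C
Mismatches (positions where the bases are not complementary): 3 (at positions 5, 10, 12)
Effective Tm = 44 − 3×3 = 44 − 9 = 35°C

35°C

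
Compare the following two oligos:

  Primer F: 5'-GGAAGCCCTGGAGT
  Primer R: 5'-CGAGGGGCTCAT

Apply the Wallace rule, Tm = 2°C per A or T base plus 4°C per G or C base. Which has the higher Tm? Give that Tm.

Primer F, 46°C

Primer F: A+T=5, G+C=9 → Tm = 2(5)+4(9) = 46°C
Primer R: A+T=4, G+C=8 → Tm = 2(4)+4(8) = 40°C
46°C vs 40°C → primer F is higher.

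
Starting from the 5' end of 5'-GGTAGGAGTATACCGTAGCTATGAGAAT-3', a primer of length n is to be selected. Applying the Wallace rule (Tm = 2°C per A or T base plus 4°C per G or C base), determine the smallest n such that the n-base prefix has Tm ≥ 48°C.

n = 16

First 15 bases: GGTAGGAGTATACCG → Tm = 46°C (< 48°C)
First 16 bases: GGTAGGAGTATACCGT → Tm = 48°C (≥ 48°C)
Since every base adds ≥2°C, Tm only increases with n, so the threshold is first crossed at n = 16.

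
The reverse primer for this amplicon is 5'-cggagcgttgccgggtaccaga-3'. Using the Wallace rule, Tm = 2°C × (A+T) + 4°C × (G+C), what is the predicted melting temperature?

Base counts: G=9, A=4, C=6, T=3
So N_AT = 7 and N_GC = 15.
Tm = 2×7 + 4×15 = 74°C

74°C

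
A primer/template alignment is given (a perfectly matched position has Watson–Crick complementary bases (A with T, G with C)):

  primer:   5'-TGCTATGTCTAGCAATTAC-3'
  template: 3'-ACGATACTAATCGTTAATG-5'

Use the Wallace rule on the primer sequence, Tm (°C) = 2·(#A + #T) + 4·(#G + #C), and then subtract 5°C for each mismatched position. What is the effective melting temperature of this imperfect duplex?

42°C

Primer base counts: A=5, T=7, G=3, C=4 → A+T=12, G+C=7
Perfect-match Tm = 2(12) + 4(7) = 24 + 28 = 52°C
Mismatches (positions where the bases are not complementary): 2 (at positions 8, 9)
Effective Tm = 52 − 2×5 = 52 − 10 = 42°C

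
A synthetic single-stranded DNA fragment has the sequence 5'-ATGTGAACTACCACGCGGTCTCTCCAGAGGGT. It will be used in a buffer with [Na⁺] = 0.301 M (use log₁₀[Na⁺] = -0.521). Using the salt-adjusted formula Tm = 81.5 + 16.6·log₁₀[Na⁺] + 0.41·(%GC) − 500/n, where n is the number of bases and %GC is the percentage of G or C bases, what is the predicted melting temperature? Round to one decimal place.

80.3°C

Length n = 32. C=9, G=9, A=7, T=7
G+C = 18, so %GC = 18/32 × 100 = 56.25%
Salt term: 16.6 × (-0.521) = -8.649
GC term: 0.41 × 56.25 = 23.062; length term: −500/32 = −15.625
Tm = 81.5 + (-8.649) + 23.062 − 15.625 = 80.288 → 80.3°C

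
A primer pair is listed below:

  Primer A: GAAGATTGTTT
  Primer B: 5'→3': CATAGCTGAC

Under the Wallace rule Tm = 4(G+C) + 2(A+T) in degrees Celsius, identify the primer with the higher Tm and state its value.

Primer B, 30°C

Primer A: A+T=8, G+C=3 → Tm = 2(8)+4(3) = 28°C
Primer B: A+T=5, G+C=5 → Tm = 2(5)+4(5) = 30°C
28°C vs 30°C → primer B is higher.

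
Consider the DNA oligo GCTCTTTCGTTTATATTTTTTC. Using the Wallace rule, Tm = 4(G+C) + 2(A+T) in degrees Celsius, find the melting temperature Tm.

G=2, A=2, C=4, T=14
So N_AT = 16 and N_GC = 6.
Tm = 2×16 + 4×6 = 56°C

56°C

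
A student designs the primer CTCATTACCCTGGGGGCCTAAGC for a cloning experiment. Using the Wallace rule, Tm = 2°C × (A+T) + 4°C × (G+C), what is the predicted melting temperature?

Base counts: T=5, C=8, A=4, G=6
A+T = 9, G+C = 14
Tm = 2×9 + 4×14 = 74°C

74°C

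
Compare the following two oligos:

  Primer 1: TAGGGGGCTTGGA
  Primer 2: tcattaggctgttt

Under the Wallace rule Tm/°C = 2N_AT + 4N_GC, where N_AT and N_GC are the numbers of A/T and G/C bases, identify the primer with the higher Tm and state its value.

Primer 1: A+T=5, G+C=8 → Tm = 2(5)+4(8) = 42°C
Primer 2: A+T=9, G+C=5 → Tm = 2(9)+4(5) = 38°C
42°C vs 38°C → primer 1 is higher.

Primer 1, 42°C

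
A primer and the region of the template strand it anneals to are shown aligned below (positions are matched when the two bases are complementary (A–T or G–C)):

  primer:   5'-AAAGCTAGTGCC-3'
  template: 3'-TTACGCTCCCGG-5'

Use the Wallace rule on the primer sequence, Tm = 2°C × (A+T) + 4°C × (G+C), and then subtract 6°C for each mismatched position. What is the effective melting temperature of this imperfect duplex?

Primer base counts: A=4, T=2, G=3, C=3 → A+T=6, G+C=6
Perfect-match Tm = 2(6) + 4(6) = 12 + 24 = 36°C
Mismatches (positions where the bases are not complementary): 3 (at positions 3, 6, 9)
Effective Tm = 36 − 3×6 = 36 − 18 = 18°C

18°C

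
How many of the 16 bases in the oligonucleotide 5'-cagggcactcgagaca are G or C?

Scanning the sequence gives A=5, G=5, C=5, T=1.
Total G or C: 5 + 5 = 10

10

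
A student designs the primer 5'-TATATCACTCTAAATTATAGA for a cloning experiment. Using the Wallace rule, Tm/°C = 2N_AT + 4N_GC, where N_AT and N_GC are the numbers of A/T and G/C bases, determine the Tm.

Counting bases: A=9, G=1, T=8, C=3
So N_AT = 17 and N_GC = 4.
Tm = 4·4 + 2·17 = 16 + 34 = 50°C

50°C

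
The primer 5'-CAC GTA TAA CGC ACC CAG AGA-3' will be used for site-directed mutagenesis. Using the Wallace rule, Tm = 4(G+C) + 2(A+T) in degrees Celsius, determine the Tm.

64°C

C=7, T=2, G=4, A=8
A+T = 10, G+C = 11
Tm = 2(10) + 4(11) = 20 + 44 = 64°C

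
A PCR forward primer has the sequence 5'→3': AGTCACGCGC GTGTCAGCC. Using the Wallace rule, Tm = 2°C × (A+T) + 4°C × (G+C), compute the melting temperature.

64°C

C=7, A=3, T=3, G=6
AT pairs contribute 6, GC pairs contribute 13.
Tm = 4·13 + 2·6 = 52 + 12 = 64°C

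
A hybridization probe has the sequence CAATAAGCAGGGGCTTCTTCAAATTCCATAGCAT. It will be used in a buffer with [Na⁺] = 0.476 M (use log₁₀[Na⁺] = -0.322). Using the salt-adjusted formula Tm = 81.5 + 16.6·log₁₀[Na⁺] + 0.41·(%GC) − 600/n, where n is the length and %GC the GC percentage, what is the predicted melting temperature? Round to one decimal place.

75.4°C

Length n = 34. C=8, T=9, G=6, A=11
G+C = 14, so %GC = 14/34 × 100 = 41.176%
Salt term: 16.6 × (-0.322) = -5.345
GC term: 0.41 × 41.176 = 16.882; length term: −600/34 = −17.647
Tm = 81.5 + (-5.345) + 16.882 − 17.647 = 75.39 → 75.4°C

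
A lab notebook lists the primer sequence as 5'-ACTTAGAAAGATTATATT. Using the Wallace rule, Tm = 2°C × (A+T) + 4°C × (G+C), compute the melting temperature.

42°C

Counting bases: T=7, A=8, C=1, G=2
So N_AT = 15 and N_GC = 3.
Tm = 2×15 + 4×3 = 42°C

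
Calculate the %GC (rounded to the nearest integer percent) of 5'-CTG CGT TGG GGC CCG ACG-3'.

78%

Counting bases: T=3, C=6, A=1, G=8
G+C = 8 + 6 = 14 out of 18 bases
%GC = 14/18 × 100 = 77.78% ≈ 78%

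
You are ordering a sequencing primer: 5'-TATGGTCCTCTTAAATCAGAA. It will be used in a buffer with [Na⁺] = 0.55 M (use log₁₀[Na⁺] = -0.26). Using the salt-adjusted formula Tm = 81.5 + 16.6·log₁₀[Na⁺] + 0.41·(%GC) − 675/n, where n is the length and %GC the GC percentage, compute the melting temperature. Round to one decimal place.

58.7°C

Length n = 21. G=3, T=7, A=7, C=4
G+C = 7, so %GC = 7/21 × 100 = 33.333%
Salt term: 16.6 × (-0.26) = -4.316
GC term: 0.41 × 33.333 = 13.667; length term: −675/21 = −32.143
Tm = 81.5 + (-4.316) + 13.667 − 32.143 = 58.708 → 58.7°C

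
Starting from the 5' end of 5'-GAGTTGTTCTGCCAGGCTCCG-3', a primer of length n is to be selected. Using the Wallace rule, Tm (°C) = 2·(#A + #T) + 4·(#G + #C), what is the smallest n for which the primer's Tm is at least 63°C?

n = 20

First 19 bases: GAGTTGTTCTGCCAGGCTC → Tm = 60°C (< 63°C)
First 20 bases: GAGTTGTTCTGCCAGGCTCC → Tm = 64°C (≥ 63°C)
Each additional base adds 2°C (A/T) or 4°C (G/C), so Tm is non-decreasing in n; n = 20 is the first length to reach 63°C.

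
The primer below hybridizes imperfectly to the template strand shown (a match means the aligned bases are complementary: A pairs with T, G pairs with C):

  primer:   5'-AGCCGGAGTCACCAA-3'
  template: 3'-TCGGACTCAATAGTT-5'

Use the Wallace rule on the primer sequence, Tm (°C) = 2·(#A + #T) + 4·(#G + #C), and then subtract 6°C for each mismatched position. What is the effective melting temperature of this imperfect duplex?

30°C

Primer base counts: A=5, T=1, G=4, C=5 → A+T=6, G+C=9
Perfect-match Tm = 2(6) + 4(9) = 12 + 36 = 48°C
Mismatches (positions where the bases are not complementary): 3 (at positions 5, 10, 12)
Effective Tm = 48 − 3×6 = 48 − 18 = 30°C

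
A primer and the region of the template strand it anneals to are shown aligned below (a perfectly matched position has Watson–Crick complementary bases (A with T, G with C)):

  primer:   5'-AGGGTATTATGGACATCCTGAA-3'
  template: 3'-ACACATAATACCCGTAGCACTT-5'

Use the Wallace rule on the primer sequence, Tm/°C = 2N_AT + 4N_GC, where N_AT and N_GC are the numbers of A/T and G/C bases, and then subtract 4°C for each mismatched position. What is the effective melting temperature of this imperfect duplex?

46°C

Primer base counts: A=7, T=6, G=6, C=3 → A+T=13, G+C=9
Perfect-match Tm = 2(13) + 4(9) = 26 + 36 = 62°C
Mismatches (positions where the bases are not complementary): 4 (at positions 1, 3, 13, 18)
Effective Tm = 62 − 4×4 = 62 − 16 = 46°C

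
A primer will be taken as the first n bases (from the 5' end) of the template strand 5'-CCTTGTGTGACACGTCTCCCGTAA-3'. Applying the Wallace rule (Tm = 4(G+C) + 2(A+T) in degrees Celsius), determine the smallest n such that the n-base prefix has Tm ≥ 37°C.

First 12 bases: CCTTGTGTGACA → Tm = 36°C (< 37°C)
First 13 bases: CCTTGTGTGACAC → Tm = 40°C (≥ 37°C)
Since every base adds ≥2°C, Tm only increases with n, so the threshold is first crossed at n = 13.

n = 13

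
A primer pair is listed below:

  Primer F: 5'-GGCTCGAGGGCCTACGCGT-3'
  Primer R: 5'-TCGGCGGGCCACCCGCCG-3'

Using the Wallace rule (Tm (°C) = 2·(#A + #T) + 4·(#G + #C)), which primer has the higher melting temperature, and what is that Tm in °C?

Primer R, 68°C

Primer F: A+T=5, G+C=14 → Tm = 2(5)+4(14) = 66°C
Primer R: A+T=2, G+C=16 → Tm = 2(2)+4(16) = 68°C
66°C vs 68°C → primer R is higher.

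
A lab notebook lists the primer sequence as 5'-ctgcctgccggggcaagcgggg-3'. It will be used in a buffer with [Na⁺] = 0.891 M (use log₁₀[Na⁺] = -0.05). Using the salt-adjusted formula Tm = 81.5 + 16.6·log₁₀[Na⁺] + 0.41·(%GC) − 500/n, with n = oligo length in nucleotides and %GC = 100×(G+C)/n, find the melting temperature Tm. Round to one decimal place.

Length n = 22. T=2, A=2, C=7, G=11
G+C = 18, so %GC = 18/22 × 100 = 81.818%
Salt term: 16.6 × (-0.05) = -0.83
GC term: 0.41 × 81.818 = 33.545; length term: −500/22 = −22.727
Tm = 81.5 + (-0.83) + 33.545 − 22.727 = 91.488 → 91.5°C

91.5°C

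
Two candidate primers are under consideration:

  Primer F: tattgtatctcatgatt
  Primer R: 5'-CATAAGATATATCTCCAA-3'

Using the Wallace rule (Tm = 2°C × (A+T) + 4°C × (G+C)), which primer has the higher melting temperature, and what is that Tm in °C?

Primer R, 46°C

Primer F: A+T=13, G+C=4 → Tm = 2(13)+4(4) = 42°C
Primer R: A+T=13, G+C=5 → Tm = 2(13)+4(5) = 46°C
42°C vs 46°C → primer R is higher.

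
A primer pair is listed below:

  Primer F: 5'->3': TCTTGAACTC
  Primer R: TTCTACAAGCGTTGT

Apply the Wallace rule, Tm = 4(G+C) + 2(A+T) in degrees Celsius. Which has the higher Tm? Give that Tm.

Primer F: A+T=6, G+C=4 → Tm = 2(6)+4(4) = 28°C
Primer R: A+T=9, G+C=6 → Tm = 2(9)+4(6) = 42°C
28°C vs 42°C → primer R is higher.

Primer R, 42°C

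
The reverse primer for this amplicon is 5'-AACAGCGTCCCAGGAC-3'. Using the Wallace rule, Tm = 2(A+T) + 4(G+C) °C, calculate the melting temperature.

52°C

G=4, C=6, T=1, A=5
A+T = 6, G+C = 10
Tm = 2(6) + 4(10) = 12 + 40 = 52°C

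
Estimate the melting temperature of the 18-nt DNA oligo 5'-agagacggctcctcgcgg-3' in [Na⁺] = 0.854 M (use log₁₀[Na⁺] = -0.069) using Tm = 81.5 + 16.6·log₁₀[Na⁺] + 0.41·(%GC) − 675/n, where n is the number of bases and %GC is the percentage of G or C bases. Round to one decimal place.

72.5°C

Length n = 18. Counting bases: C=6, G=7, A=3, T=2
G+C = 13, so %GC = 13/18 × 100 = 72.222%
Salt term: 16.6 × (-0.069) = -1.145
GC term: 0.41 × 72.222 = 29.611; length term: −675/18 = −37.5
Tm = 81.5 + (-1.145) + 29.611 − 37.5 = 72.466 → 72.5°C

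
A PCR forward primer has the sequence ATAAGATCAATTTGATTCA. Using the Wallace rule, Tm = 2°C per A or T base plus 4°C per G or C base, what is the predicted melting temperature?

Scanning the sequence gives A=8, T=7, C=2, G=2.
A+T = 15, G+C = 4
Tm = 2×15 + 4×4 = 46°C

46°C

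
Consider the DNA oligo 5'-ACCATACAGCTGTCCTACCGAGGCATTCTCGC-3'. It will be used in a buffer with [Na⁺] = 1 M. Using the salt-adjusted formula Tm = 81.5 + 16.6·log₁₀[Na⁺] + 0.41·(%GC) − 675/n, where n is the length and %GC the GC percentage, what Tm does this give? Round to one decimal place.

83.5°C

Length n = 32. Counting bases: T=7, G=6, A=7, C=12
G+C = 18, so %GC = 18/32 × 100 = 56.25%
Salt term: 16.6 × (0) = 0
GC term: 0.41 × 56.25 = 23.062; length term: −675/32 = −21.094
Tm = 81.5 + (0) + 23.062 − 21.094 = 83.468 → 83.5°C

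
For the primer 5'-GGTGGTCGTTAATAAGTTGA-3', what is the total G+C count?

8

T=7, A=5, G=7, C=1
Total G or C: 7 + 1 = 8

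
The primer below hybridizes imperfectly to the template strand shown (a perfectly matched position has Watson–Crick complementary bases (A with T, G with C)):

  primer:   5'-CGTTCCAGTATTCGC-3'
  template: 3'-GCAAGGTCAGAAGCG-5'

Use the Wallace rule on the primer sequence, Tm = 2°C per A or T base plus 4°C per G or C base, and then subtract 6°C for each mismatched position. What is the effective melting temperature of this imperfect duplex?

Primer base counts: A=2, T=5, G=3, C=5 → A+T=7, G+C=8
Perfect-match Tm = 2(7) + 4(8) = 14 + 32 = 46°C
Mismatches (positions where the bases are not complementary): 1 (at position 10)
Effective Tm = 46 − 1×6 = 46 − 6 = 40°C

40°C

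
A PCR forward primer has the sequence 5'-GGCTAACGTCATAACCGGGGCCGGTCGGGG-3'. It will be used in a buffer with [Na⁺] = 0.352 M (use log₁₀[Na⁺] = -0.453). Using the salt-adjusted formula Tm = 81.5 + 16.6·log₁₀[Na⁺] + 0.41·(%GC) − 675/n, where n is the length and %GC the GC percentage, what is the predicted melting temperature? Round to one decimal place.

80.2°C

Length n = 30. Base counts: G=13, C=8, T=4, A=5
G+C = 21, so %GC = 21/30 × 100 = 70%
Salt term: 16.6 × (-0.453) = -7.52
GC term: 0.41 × 70 = 28.7; length term: −675/30 = −22.5
Tm = 81.5 + (-7.52) + 28.7 − 22.5 = 80.18 → 80.2°C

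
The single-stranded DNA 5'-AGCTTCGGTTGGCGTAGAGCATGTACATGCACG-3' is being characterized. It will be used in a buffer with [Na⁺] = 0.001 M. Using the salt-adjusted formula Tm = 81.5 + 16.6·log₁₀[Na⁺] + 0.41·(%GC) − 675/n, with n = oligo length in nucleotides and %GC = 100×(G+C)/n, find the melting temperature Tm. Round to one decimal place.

33.6°C

Length n = 33. Counting bases: C=7, A=7, G=11, T=8
G+C = 18, so %GC = 18/33 × 100 = 54.545%
Salt term: 16.6 × (-3) = -49.8
GC term: 0.41 × 54.545 = 22.363; length term: −675/33 = −20.455
Tm = 81.5 + (-49.8) + 22.363 − 20.455 = 33.608 → 33.6°C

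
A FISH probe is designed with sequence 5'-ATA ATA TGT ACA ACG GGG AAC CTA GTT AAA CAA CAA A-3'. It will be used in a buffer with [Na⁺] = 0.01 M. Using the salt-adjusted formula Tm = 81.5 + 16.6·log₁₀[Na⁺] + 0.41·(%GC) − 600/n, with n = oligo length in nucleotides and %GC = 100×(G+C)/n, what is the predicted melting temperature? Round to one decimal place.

45.4°C

Length n = 37. Base counts: T=7, C=6, A=18, G=6
G+C = 12, so %GC = 12/37 × 100 = 32.432%
Salt term: 16.6 × (-2) = -33.2
GC term: 0.41 × 32.432 = 13.297; length term: −600/37 = −16.216
Tm = 81.5 + (-33.2) + 13.297 − 16.216 = 45.381 → 45.4°C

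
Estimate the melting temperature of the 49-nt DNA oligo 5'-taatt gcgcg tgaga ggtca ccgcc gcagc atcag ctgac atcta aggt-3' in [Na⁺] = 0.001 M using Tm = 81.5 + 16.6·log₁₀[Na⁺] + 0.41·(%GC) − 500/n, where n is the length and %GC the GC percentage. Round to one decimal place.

Length n = 49. Base counts: A=12, G=14, T=10, C=13
G+C = 27, so %GC = 27/49 × 100 = 55.102%
Salt term: 16.6 × (-3) = -49.8
GC term: 0.41 × 55.102 = 22.592; length term: −500/49 = −10.204
Tm = 81.5 + (-49.8) + 22.592 − 10.204 = 44.088 → 44.1°C

44.1°C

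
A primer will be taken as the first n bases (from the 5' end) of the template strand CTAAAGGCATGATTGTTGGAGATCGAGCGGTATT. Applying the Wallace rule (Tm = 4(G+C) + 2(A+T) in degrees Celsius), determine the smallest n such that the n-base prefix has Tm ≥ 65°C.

n = 24

First 23 bases: CTAAAGGCATGATTGTTGGAGAT → Tm = 64°C (< 65°C)
First 24 bases: CTAAAGGCATGATTGTTGGAGATC → Tm = 68°C (≥ 65°C)
Each additional base adds 2°C (A/T) or 4°C (G/C), so Tm is non-decreasing in n; n = 24 is the first length to reach 65°C.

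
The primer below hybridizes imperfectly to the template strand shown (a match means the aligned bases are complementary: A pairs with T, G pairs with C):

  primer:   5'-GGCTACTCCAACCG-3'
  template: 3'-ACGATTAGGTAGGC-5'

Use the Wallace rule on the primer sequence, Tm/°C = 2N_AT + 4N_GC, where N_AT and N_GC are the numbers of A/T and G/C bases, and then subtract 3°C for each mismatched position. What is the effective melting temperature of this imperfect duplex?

37°C

Primer base counts: A=3, T=2, G=3, C=6 → A+T=5, G+C=9
Perfect-match Tm = 2(5) + 4(9) = 10 + 36 = 46°C
Mismatches (positions where the bases are not complementary): 3 (at positions 1, 6, 11)
Effective Tm = 46 − 3×3 = 46 − 9 = 37°C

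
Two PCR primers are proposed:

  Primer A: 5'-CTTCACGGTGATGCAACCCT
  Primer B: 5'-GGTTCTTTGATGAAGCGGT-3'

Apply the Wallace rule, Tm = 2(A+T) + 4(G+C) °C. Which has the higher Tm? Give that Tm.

Primer A, 62°C

Primer A: A+T=9, G+C=11 → Tm = 2(9)+4(11) = 62°C
Primer B: A+T=10, G+C=9 → Tm = 2(10)+4(9) = 56°C
62°C vs 56°C → primer A is higher.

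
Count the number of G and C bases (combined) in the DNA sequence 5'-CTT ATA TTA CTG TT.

3

Counting bases: T=8, C=2, A=3, G=1
G+C = 1 + 2 = 3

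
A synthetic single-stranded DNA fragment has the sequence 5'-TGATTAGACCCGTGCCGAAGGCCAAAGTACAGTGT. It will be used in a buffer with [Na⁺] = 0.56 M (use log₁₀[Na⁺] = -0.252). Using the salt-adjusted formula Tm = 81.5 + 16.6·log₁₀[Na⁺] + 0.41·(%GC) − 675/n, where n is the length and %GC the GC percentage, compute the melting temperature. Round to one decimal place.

Length n = 35. C=8, T=7, G=10, A=10
G+C = 18, so %GC = 18/35 × 100 = 51.429%
Salt term: 16.6 × (-0.252) = -4.183
GC term: 0.41 × 51.429 = 21.086; length term: −675/35 = −19.286
Tm = 81.5 + (-4.183) + 21.086 − 19.286 = 79.117 → 79.1°C

79.1°C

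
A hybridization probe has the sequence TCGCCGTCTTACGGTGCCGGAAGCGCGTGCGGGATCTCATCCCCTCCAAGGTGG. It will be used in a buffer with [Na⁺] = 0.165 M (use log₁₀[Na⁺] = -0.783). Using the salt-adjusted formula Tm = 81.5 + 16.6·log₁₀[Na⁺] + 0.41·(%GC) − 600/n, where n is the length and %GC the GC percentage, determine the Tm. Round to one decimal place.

84.7°C

Length n = 54. Base counts: C=18, G=18, T=11, A=7
G+C = 36, so %GC = 36/54 × 100 = 66.667%
Salt term: 16.6 × (-0.783) = -12.998
GC term: 0.41 × 66.667 = 27.333; length term: −600/54 = −11.111
Tm = 81.5 + (-12.998) + 27.333 − 11.111 = 84.724 → 84.7°C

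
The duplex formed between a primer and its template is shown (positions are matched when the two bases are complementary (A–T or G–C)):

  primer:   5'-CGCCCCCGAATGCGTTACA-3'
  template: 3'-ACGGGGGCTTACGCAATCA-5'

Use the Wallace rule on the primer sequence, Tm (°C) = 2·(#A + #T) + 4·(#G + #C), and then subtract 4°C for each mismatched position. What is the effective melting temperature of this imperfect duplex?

50°C

Primer base counts: A=4, T=3, G=4, C=8 → A+T=7, G+C=12
Perfect-match Tm = 2(7) + 4(12) = 14 + 48 = 62°C
Mismatches (positions where the bases are not complementary): 3 (at positions 1, 18, 19)
Effective Tm = 62 − 3×4 = 62 − 12 = 50°C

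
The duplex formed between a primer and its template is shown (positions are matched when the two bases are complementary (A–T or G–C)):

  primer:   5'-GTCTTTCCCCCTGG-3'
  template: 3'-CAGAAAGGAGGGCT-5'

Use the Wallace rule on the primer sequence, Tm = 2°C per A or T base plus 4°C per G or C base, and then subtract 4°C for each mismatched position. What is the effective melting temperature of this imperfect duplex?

34°C

Primer base counts: A=0, T=5, G=3, C=6 → A+T=5, G+C=9
Perfect-match Tm = 2(5) + 4(9) = 10 + 36 = 46°C
Mismatches (positions where the bases are not complementary): 3 (at positions 9, 12, 14)
Effective Tm = 46 − 3×4 = 46 − 12 = 34°C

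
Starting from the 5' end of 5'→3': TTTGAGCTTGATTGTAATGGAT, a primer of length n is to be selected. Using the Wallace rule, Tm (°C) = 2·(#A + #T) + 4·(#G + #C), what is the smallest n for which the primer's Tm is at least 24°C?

First 8 bases: TTTGAGCT → Tm = 22°C (< 24°C)
First 9 bases: TTTGAGCTT → Tm = 24°C (≥ 24°C)
Since every base adds ≥2°C, Tm only increases with n, so the threshold is first crossed at n = 9.

n = 9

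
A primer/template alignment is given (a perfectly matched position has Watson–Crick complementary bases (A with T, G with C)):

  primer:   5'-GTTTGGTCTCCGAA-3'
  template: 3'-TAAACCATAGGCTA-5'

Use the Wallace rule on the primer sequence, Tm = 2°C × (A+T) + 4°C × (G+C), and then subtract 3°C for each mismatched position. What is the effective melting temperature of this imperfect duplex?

Primer base counts: A=2, T=5, G=4, C=3 → A+T=7, G+C=7
Perfect-match Tm = 2(7) + 4(7) = 14 + 28 = 42°C
Mismatches (positions where the bases are not complementary): 3 (at positions 1, 8, 14)
Effective Tm = 42 − 3×3 = 42 − 9 = 33°C

33°C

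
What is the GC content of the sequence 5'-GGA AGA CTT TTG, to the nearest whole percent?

Base counts: C=1, G=4, T=4, A=3
G+C = 4 + 1 = 5 out of 12 bases
%GC = 5/12 × 100 = 41.67% ≈ 42%

42%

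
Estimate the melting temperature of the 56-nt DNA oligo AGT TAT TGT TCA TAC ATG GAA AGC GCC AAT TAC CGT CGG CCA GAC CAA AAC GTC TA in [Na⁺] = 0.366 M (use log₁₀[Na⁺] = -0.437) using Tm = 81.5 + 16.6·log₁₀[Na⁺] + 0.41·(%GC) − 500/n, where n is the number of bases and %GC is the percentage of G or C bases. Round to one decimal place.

Length n = 56. Scanning the sequence gives A=18, G=11, T=13, C=14.
G+C = 25, so %GC = 25/56 × 100 = 44.643%
Salt term: 16.6 × (-0.437) = -7.254
GC term: 0.41 × 44.643 = 18.304; length term: −500/56 = −8.929
Tm = 81.5 + (-7.254) + 18.304 − 8.929 = 83.621 → 83.6°C

83.6°C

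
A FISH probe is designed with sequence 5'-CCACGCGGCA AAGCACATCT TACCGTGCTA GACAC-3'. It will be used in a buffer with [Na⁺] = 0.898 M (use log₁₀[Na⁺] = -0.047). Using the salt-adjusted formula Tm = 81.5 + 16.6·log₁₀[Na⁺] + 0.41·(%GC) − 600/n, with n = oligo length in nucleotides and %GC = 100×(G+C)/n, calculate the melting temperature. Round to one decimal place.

Length n = 35. Scanning the sequence gives C=13, A=10, G=7, T=5.
G+C = 20, so %GC = 20/35 × 100 = 57.143%
Salt term: 16.6 × (-0.047) = -0.78
GC term: 0.41 × 57.143 = 23.429; length term: −600/35 = −17.143
Tm = 81.5 + (-0.78) + 23.429 − 17.143 = 87.006 → 87.0°C

87.0°C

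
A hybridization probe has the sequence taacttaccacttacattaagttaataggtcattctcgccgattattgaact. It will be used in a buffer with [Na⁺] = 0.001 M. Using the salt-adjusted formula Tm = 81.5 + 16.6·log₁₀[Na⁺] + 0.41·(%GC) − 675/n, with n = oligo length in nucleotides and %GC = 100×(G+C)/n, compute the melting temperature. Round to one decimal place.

Length n = 52. Scanning the sequence gives G=6, A=16, C=11, T=19.
G+C = 17, so %GC = 17/52 × 100 = 32.692%
Salt term: 16.6 × (-3) = -49.8
GC term: 0.41 × 32.692 = 13.404; length term: −675/52 = −12.981
Tm = 81.5 + (-49.8) + 13.404 − 12.981 = 32.123 → 32.1°C

32.1°C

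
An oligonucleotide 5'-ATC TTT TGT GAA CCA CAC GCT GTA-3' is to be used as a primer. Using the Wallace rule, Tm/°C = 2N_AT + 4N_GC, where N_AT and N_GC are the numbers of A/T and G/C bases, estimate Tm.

G=4, C=6, A=6, T=8
AT pairs contribute 14, GC pairs contribute 10.
Tm = 2×14 + 4×10 = 68°C

68°C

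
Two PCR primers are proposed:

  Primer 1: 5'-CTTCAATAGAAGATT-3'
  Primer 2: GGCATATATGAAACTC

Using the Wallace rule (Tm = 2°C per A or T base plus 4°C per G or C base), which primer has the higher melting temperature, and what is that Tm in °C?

Primer 1: A+T=11, G+C=4 → Tm = 2(11)+4(4) = 38°C
Primer 2: A+T=10, G+C=6 → Tm = 2(10)+4(6) = 44°C
38°C vs 44°C → primer 2 is higher.

Primer 2, 44°C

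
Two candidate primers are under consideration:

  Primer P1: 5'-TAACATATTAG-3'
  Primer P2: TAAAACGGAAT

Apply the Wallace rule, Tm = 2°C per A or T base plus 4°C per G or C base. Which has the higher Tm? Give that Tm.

Primer P1: A+T=9, G+C=2 → Tm = 2(9)+4(2) = 26°C
Primer P2: A+T=8, G+C=3 → Tm = 2(8)+4(3) = 28°C
26°C vs 28°C → primer P2 is higher.

Primer P2, 28°C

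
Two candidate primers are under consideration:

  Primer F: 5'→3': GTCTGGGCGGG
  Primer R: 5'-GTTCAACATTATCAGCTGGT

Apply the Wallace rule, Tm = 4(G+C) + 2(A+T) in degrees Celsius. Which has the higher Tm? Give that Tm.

Primer R, 56°C

Primer F: A+T=2, G+C=9 → Tm = 2(2)+4(9) = 40°C
Primer R: A+T=12, G+C=8 → Tm = 2(12)+4(8) = 56°C
40°C vs 56°C → primer R is higher.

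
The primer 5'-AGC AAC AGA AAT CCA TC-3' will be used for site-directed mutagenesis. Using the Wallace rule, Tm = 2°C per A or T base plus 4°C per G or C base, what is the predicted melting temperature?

Counting bases: T=2, A=8, G=2, C=5
A+T = 10, G+C = 7
Tm = 2×10 + 4×7 = 48°C

48°C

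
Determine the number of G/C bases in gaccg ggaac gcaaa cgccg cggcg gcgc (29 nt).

23

Counting bases: G=12, C=11, A=6, T=0
G+C = 12 + 11 = 23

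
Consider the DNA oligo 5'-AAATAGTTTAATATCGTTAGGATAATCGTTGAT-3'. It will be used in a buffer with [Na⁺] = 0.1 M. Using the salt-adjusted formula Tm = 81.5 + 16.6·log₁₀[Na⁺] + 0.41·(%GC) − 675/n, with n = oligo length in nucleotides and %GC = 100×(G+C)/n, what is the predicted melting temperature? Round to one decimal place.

Length n = 33. Base counts: A=12, T=13, C=2, G=6
G+C = 8, so %GC = 8/33 × 100 = 24.242%
Salt term: 16.6 × (-1) = -16.6
GC term: 0.41 × 24.242 = 9.939; length term: −675/33 = −20.455
Tm = 81.5 + (-16.6) + 9.939 − 20.455 = 54.384 → 54.4°C

54.4°C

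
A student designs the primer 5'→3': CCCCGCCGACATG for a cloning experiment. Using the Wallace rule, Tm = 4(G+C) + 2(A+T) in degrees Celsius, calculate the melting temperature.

Scanning the sequence gives G=3, A=2, C=7, T=1.
A+T = 3, G+C = 10
Tm = 2×3 + 4×10 = 46°C

46°C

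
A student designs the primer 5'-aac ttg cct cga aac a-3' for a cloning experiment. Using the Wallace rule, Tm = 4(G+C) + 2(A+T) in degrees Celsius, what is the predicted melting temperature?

46°C

Scanning the sequence gives G=2, T=3, C=5, A=6.
So N_AT = 9 and N_GC = 7.
Tm = 2(9) + 4(7) = 18 + 28 = 46°C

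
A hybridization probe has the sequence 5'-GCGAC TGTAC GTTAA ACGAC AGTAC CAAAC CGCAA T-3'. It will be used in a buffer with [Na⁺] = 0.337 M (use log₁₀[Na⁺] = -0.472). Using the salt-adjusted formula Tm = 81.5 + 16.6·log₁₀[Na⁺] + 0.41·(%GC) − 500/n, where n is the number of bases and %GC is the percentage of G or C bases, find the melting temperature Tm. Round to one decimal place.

Length n = 36. Counting bases: A=13, C=10, G=7, T=6
G+C = 17, so %GC = 17/36 × 100 = 47.222%
Salt term: 16.6 × (-0.472) = -7.835
GC term: 0.41 × 47.222 = 19.361; length term: −500/36 = −13.889
Tm = 81.5 + (-7.835) + 19.361 − 13.889 = 79.137 → 79.1°C

79.1°C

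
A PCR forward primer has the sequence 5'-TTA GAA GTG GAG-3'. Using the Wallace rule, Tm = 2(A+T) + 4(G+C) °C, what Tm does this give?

Counting bases: A=4, T=3, G=5, C=0
So N_AT = 7 and N_GC = 5.
Tm = 2(7) + 4(5) = 14 + 20 = 34°C

34°C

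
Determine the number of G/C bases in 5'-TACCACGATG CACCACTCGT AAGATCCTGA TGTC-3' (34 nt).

Counting bases: G=6, A=9, T=8, C=11
Total G or C: 6 + 11 = 17

17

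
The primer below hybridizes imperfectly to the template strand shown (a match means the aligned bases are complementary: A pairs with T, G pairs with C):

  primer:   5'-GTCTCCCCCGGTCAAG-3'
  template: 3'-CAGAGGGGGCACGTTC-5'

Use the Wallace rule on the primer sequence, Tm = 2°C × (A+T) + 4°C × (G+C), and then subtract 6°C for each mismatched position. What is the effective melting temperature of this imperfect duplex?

Primer base counts: A=2, T=3, G=4, C=7 → A+T=5, G+C=11
Perfect-match Tm = 2(5) + 4(11) = 10 + 44 = 54°C
Mismatches (positions where the bases are not complementary): 2 (at positions 11, 12)
Effective Tm = 54 − 2×6 = 54 − 12 = 42°C

42°C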